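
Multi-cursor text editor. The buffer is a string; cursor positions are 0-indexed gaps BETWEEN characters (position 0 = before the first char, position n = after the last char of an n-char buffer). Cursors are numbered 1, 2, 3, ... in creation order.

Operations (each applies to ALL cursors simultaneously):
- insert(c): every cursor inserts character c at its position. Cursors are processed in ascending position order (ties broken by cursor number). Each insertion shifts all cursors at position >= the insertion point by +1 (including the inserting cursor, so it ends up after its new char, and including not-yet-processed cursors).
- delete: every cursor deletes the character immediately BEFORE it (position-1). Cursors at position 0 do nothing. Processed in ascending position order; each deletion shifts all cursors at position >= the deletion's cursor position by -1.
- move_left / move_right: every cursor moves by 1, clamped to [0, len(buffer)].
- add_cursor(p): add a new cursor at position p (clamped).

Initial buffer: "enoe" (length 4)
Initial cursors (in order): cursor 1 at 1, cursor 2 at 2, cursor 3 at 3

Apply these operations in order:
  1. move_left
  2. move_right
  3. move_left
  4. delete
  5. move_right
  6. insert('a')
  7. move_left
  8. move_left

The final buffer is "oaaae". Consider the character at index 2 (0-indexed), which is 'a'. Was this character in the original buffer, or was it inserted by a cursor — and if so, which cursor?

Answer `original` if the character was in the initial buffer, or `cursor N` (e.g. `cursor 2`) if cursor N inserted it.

After op 1 (move_left): buffer="enoe" (len 4), cursors c1@0 c2@1 c3@2, authorship ....
After op 2 (move_right): buffer="enoe" (len 4), cursors c1@1 c2@2 c3@3, authorship ....
After op 3 (move_left): buffer="enoe" (len 4), cursors c1@0 c2@1 c3@2, authorship ....
After op 4 (delete): buffer="oe" (len 2), cursors c1@0 c2@0 c3@0, authorship ..
After op 5 (move_right): buffer="oe" (len 2), cursors c1@1 c2@1 c3@1, authorship ..
After op 6 (insert('a')): buffer="oaaae" (len 5), cursors c1@4 c2@4 c3@4, authorship .123.
After op 7 (move_left): buffer="oaaae" (len 5), cursors c1@3 c2@3 c3@3, authorship .123.
After op 8 (move_left): buffer="oaaae" (len 5), cursors c1@2 c2@2 c3@2, authorship .123.
Authorship (.=original, N=cursor N): . 1 2 3 .
Index 2: author = 2

Answer: cursor 2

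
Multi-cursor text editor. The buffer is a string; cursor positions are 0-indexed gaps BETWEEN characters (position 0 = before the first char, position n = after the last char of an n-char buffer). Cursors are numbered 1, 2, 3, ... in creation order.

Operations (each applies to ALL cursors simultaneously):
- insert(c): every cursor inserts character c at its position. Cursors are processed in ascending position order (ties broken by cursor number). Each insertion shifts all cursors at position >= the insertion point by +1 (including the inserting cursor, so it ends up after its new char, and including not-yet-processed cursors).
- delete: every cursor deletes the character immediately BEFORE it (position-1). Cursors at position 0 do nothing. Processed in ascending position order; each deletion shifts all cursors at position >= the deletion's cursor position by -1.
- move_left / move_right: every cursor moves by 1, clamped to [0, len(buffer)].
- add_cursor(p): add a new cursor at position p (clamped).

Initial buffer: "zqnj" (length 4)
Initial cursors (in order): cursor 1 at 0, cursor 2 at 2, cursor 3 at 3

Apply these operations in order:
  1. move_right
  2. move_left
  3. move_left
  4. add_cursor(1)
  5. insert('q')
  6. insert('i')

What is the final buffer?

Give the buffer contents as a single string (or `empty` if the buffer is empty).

Answer: qizqqiiqqinj

Derivation:
After op 1 (move_right): buffer="zqnj" (len 4), cursors c1@1 c2@3 c3@4, authorship ....
After op 2 (move_left): buffer="zqnj" (len 4), cursors c1@0 c2@2 c3@3, authorship ....
After op 3 (move_left): buffer="zqnj" (len 4), cursors c1@0 c2@1 c3@2, authorship ....
After op 4 (add_cursor(1)): buffer="zqnj" (len 4), cursors c1@0 c2@1 c4@1 c3@2, authorship ....
After op 5 (insert('q')): buffer="qzqqqqnj" (len 8), cursors c1@1 c2@4 c4@4 c3@6, authorship 1.24.3..
After op 6 (insert('i')): buffer="qizqqiiqqinj" (len 12), cursors c1@2 c2@7 c4@7 c3@10, authorship 11.2424.33..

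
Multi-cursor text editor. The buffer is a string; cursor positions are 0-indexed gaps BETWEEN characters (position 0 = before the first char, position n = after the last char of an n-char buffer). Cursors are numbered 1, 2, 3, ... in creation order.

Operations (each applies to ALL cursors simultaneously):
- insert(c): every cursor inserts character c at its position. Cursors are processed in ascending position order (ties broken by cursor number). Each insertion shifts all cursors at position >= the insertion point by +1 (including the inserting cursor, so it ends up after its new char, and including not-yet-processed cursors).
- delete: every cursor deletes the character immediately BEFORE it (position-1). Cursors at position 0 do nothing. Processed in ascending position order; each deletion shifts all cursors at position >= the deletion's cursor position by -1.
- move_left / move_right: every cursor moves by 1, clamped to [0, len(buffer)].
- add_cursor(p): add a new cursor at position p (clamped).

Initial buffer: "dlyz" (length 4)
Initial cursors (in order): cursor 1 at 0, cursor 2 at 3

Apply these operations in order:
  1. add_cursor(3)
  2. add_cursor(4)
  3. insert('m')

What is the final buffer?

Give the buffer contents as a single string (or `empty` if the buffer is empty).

After op 1 (add_cursor(3)): buffer="dlyz" (len 4), cursors c1@0 c2@3 c3@3, authorship ....
After op 2 (add_cursor(4)): buffer="dlyz" (len 4), cursors c1@0 c2@3 c3@3 c4@4, authorship ....
After op 3 (insert('m')): buffer="mdlymmzm" (len 8), cursors c1@1 c2@6 c3@6 c4@8, authorship 1...23.4

Answer: mdlymmzm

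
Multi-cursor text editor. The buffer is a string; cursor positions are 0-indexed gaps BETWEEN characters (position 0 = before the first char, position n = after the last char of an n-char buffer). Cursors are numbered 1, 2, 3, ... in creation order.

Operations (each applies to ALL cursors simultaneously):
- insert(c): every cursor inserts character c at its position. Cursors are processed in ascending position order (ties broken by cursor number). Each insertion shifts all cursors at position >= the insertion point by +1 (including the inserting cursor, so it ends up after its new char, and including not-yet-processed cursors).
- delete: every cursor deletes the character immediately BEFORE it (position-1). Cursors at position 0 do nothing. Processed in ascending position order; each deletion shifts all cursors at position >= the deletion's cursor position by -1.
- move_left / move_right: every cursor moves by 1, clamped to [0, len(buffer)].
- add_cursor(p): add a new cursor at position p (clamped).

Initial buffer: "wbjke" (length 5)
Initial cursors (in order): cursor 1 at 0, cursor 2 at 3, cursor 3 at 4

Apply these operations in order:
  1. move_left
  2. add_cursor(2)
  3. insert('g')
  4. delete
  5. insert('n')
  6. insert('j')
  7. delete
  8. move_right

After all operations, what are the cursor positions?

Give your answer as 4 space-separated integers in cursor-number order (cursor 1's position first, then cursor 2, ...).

After op 1 (move_left): buffer="wbjke" (len 5), cursors c1@0 c2@2 c3@3, authorship .....
After op 2 (add_cursor(2)): buffer="wbjke" (len 5), cursors c1@0 c2@2 c4@2 c3@3, authorship .....
After op 3 (insert('g')): buffer="gwbggjgke" (len 9), cursors c1@1 c2@5 c4@5 c3@7, authorship 1..24.3..
After op 4 (delete): buffer="wbjke" (len 5), cursors c1@0 c2@2 c4@2 c3@3, authorship .....
After op 5 (insert('n')): buffer="nwbnnjnke" (len 9), cursors c1@1 c2@5 c4@5 c3@7, authorship 1..24.3..
After op 6 (insert('j')): buffer="njwbnnjjjnjke" (len 13), cursors c1@2 c2@8 c4@8 c3@11, authorship 11..2424.33..
After op 7 (delete): buffer="nwbnnjnke" (len 9), cursors c1@1 c2@5 c4@5 c3@7, authorship 1..24.3..
After op 8 (move_right): buffer="nwbnnjnke" (len 9), cursors c1@2 c2@6 c4@6 c3@8, authorship 1..24.3..

Answer: 2 6 8 6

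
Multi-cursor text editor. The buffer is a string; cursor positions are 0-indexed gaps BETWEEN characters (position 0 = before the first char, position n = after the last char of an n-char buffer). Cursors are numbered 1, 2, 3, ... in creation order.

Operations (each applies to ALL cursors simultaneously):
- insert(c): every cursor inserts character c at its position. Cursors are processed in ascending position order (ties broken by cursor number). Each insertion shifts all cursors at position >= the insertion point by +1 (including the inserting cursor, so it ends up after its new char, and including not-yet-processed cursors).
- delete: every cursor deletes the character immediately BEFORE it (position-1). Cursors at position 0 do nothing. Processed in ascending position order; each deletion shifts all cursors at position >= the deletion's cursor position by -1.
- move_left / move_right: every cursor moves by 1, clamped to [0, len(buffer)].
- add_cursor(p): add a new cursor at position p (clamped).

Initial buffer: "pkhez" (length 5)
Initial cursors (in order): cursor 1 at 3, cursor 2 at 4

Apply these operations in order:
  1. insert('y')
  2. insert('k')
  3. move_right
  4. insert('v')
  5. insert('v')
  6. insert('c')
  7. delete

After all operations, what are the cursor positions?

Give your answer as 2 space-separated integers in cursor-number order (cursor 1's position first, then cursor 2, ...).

Answer: 8 13

Derivation:
After op 1 (insert('y')): buffer="pkhyeyz" (len 7), cursors c1@4 c2@6, authorship ...1.2.
After op 2 (insert('k')): buffer="pkhykeykz" (len 9), cursors c1@5 c2@8, authorship ...11.22.
After op 3 (move_right): buffer="pkhykeykz" (len 9), cursors c1@6 c2@9, authorship ...11.22.
After op 4 (insert('v')): buffer="pkhykevykzv" (len 11), cursors c1@7 c2@11, authorship ...11.122.2
After op 5 (insert('v')): buffer="pkhykevvykzvv" (len 13), cursors c1@8 c2@13, authorship ...11.1122.22
After op 6 (insert('c')): buffer="pkhykevvcykzvvc" (len 15), cursors c1@9 c2@15, authorship ...11.11122.222
After op 7 (delete): buffer="pkhykevvykzvv" (len 13), cursors c1@8 c2@13, authorship ...11.1122.22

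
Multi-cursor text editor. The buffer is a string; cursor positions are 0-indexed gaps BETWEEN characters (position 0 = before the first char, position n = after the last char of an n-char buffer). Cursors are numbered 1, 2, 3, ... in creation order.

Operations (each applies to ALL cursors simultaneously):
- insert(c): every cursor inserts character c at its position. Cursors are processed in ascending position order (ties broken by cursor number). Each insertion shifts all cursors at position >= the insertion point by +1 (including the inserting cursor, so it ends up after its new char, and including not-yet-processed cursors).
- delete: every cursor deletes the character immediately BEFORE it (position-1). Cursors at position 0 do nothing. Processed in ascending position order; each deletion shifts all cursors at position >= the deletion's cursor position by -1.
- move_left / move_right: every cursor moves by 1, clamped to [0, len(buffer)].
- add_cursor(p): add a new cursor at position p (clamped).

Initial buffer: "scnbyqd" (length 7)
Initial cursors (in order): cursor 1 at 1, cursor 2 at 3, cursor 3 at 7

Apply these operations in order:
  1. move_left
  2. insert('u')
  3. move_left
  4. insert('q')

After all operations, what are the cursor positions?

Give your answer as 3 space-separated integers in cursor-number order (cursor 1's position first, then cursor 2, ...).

Answer: 1 5 11

Derivation:
After op 1 (move_left): buffer="scnbyqd" (len 7), cursors c1@0 c2@2 c3@6, authorship .......
After op 2 (insert('u')): buffer="uscunbyqud" (len 10), cursors c1@1 c2@4 c3@9, authorship 1..2....3.
After op 3 (move_left): buffer="uscunbyqud" (len 10), cursors c1@0 c2@3 c3@8, authorship 1..2....3.
After op 4 (insert('q')): buffer="quscqunbyqqud" (len 13), cursors c1@1 c2@5 c3@11, authorship 11..22....33.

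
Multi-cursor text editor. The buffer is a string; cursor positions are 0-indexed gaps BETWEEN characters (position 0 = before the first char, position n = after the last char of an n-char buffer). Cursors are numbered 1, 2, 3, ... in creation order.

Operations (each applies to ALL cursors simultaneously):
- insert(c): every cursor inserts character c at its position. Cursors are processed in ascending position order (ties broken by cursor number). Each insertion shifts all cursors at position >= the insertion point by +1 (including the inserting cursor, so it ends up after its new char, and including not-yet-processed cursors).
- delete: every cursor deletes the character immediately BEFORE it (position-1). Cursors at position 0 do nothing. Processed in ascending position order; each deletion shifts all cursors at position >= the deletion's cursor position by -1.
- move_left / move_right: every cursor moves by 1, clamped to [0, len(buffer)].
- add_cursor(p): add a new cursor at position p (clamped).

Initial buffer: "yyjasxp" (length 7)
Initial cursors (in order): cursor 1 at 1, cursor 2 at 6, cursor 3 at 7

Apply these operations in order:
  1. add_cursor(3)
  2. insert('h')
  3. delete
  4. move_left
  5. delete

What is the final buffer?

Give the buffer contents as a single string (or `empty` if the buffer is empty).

Answer: yjap

Derivation:
After op 1 (add_cursor(3)): buffer="yyjasxp" (len 7), cursors c1@1 c4@3 c2@6 c3@7, authorship .......
After op 2 (insert('h')): buffer="yhyjhasxhph" (len 11), cursors c1@2 c4@5 c2@9 c3@11, authorship .1..4...2.3
After op 3 (delete): buffer="yyjasxp" (len 7), cursors c1@1 c4@3 c2@6 c3@7, authorship .......
After op 4 (move_left): buffer="yyjasxp" (len 7), cursors c1@0 c4@2 c2@5 c3@6, authorship .......
After op 5 (delete): buffer="yjap" (len 4), cursors c1@0 c4@1 c2@3 c3@3, authorship ....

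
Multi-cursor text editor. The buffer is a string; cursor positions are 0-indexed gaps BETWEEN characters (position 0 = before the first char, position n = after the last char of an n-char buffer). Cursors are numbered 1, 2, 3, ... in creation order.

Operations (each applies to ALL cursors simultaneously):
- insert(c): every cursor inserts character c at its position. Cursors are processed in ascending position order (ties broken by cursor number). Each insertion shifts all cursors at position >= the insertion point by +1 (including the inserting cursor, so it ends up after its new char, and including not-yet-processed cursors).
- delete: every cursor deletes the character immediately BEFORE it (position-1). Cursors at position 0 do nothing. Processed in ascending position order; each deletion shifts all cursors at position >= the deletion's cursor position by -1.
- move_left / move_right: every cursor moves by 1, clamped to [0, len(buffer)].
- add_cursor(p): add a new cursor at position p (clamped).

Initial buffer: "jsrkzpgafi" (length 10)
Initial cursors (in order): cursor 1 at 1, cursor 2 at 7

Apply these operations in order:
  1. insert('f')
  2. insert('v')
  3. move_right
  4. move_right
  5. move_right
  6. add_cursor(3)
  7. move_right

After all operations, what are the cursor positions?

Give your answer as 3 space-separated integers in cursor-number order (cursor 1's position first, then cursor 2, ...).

Answer: 7 14 4

Derivation:
After op 1 (insert('f')): buffer="jfsrkzpgfafi" (len 12), cursors c1@2 c2@9, authorship .1......2...
After op 2 (insert('v')): buffer="jfvsrkzpgfvafi" (len 14), cursors c1@3 c2@11, authorship .11......22...
After op 3 (move_right): buffer="jfvsrkzpgfvafi" (len 14), cursors c1@4 c2@12, authorship .11......22...
After op 4 (move_right): buffer="jfvsrkzpgfvafi" (len 14), cursors c1@5 c2@13, authorship .11......22...
After op 5 (move_right): buffer="jfvsrkzpgfvafi" (len 14), cursors c1@6 c2@14, authorship .11......22...
After op 6 (add_cursor(3)): buffer="jfvsrkzpgfvafi" (len 14), cursors c3@3 c1@6 c2@14, authorship .11......22...
After op 7 (move_right): buffer="jfvsrkzpgfvafi" (len 14), cursors c3@4 c1@7 c2@14, authorship .11......22...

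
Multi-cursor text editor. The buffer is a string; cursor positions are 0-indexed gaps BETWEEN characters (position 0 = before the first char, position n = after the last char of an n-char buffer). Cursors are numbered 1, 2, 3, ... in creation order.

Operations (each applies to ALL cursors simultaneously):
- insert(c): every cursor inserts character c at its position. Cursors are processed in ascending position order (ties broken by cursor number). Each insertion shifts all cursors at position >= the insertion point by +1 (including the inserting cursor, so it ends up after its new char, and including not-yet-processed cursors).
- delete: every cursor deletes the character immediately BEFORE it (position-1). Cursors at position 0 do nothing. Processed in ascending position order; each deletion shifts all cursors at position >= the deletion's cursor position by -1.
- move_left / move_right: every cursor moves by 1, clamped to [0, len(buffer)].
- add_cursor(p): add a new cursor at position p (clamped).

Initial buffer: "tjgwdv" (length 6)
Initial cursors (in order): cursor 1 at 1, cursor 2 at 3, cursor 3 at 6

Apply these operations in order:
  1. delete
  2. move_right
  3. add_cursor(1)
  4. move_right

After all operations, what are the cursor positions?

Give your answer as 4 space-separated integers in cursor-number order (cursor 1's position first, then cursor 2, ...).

After op 1 (delete): buffer="jwd" (len 3), cursors c1@0 c2@1 c3@3, authorship ...
After op 2 (move_right): buffer="jwd" (len 3), cursors c1@1 c2@2 c3@3, authorship ...
After op 3 (add_cursor(1)): buffer="jwd" (len 3), cursors c1@1 c4@1 c2@2 c3@3, authorship ...
After op 4 (move_right): buffer="jwd" (len 3), cursors c1@2 c4@2 c2@3 c3@3, authorship ...

Answer: 2 3 3 2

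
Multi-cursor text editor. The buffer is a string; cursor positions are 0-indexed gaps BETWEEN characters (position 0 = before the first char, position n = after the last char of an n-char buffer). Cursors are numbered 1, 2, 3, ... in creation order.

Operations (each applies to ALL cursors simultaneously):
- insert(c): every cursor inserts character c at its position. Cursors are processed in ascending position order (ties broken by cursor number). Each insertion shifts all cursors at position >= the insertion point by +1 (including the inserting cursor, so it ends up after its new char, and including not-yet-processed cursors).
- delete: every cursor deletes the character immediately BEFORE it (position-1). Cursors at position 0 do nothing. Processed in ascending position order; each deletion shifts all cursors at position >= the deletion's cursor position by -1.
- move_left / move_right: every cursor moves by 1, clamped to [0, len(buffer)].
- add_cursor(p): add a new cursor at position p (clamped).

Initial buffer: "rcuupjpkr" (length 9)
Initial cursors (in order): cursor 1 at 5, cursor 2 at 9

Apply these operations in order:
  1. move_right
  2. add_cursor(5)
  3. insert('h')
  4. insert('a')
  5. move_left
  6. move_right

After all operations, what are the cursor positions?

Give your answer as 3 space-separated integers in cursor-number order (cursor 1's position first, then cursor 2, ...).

After op 1 (move_right): buffer="rcuupjpkr" (len 9), cursors c1@6 c2@9, authorship .........
After op 2 (add_cursor(5)): buffer="rcuupjpkr" (len 9), cursors c3@5 c1@6 c2@9, authorship .........
After op 3 (insert('h')): buffer="rcuuphjhpkrh" (len 12), cursors c3@6 c1@8 c2@12, authorship .....3.1...2
After op 4 (insert('a')): buffer="rcuuphajhapkrha" (len 15), cursors c3@7 c1@10 c2@15, authorship .....33.11...22
After op 5 (move_left): buffer="rcuuphajhapkrha" (len 15), cursors c3@6 c1@9 c2@14, authorship .....33.11...22
After op 6 (move_right): buffer="rcuuphajhapkrha" (len 15), cursors c3@7 c1@10 c2@15, authorship .....33.11...22

Answer: 10 15 7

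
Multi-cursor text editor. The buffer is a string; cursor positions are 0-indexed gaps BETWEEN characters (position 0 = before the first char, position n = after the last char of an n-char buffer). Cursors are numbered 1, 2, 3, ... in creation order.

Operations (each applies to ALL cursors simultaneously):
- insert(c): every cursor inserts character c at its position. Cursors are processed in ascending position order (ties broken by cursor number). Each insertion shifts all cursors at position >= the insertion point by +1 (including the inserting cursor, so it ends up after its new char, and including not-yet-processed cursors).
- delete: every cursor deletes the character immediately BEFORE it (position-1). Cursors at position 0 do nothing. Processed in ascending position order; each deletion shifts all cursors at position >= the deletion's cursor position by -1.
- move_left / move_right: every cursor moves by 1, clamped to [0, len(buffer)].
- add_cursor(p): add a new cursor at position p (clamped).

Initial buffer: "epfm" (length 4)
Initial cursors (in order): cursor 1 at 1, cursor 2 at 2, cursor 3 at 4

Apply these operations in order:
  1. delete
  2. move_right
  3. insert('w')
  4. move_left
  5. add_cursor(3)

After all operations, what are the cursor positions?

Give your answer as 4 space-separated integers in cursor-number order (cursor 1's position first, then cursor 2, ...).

After op 1 (delete): buffer="f" (len 1), cursors c1@0 c2@0 c3@1, authorship .
After op 2 (move_right): buffer="f" (len 1), cursors c1@1 c2@1 c3@1, authorship .
After op 3 (insert('w')): buffer="fwww" (len 4), cursors c1@4 c2@4 c3@4, authorship .123
After op 4 (move_left): buffer="fwww" (len 4), cursors c1@3 c2@3 c3@3, authorship .123
After op 5 (add_cursor(3)): buffer="fwww" (len 4), cursors c1@3 c2@3 c3@3 c4@3, authorship .123

Answer: 3 3 3 3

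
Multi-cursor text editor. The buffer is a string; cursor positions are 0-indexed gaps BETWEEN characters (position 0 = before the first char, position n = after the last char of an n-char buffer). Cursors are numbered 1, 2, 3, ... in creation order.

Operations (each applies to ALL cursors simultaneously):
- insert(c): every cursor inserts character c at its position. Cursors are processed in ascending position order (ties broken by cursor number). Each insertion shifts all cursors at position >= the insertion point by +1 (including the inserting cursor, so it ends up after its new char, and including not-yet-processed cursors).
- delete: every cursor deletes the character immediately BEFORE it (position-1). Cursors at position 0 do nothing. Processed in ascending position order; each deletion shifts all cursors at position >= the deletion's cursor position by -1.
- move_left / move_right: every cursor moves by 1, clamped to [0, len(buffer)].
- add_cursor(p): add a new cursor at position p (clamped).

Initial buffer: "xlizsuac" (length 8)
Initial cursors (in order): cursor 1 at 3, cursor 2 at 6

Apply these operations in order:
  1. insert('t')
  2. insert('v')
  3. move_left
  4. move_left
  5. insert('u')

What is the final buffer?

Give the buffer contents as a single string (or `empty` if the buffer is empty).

Answer: xliutvzsuutvac

Derivation:
After op 1 (insert('t')): buffer="xlitzsutac" (len 10), cursors c1@4 c2@8, authorship ...1...2..
After op 2 (insert('v')): buffer="xlitvzsutvac" (len 12), cursors c1@5 c2@10, authorship ...11...22..
After op 3 (move_left): buffer="xlitvzsutvac" (len 12), cursors c1@4 c2@9, authorship ...11...22..
After op 4 (move_left): buffer="xlitvzsutvac" (len 12), cursors c1@3 c2@8, authorship ...11...22..
After op 5 (insert('u')): buffer="xliutvzsuutvac" (len 14), cursors c1@4 c2@10, authorship ...111...222..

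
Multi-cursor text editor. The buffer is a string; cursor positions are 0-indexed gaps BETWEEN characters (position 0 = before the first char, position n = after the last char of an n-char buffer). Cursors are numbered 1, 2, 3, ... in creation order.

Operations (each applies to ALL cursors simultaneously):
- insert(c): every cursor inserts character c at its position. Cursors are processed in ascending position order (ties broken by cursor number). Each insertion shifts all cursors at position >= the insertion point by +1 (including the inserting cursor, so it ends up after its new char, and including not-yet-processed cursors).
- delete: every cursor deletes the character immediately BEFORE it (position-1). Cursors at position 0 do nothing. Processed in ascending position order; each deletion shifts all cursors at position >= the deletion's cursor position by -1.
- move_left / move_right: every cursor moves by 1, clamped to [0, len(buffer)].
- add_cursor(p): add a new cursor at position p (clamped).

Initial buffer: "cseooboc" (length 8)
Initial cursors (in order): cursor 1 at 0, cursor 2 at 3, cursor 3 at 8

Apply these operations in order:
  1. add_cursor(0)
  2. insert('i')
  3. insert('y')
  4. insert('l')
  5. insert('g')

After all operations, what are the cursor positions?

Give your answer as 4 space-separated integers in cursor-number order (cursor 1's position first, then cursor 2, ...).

Answer: 8 15 24 8

Derivation:
After op 1 (add_cursor(0)): buffer="cseooboc" (len 8), cursors c1@0 c4@0 c2@3 c3@8, authorship ........
After op 2 (insert('i')): buffer="iicseiooboci" (len 12), cursors c1@2 c4@2 c2@6 c3@12, authorship 14...2.....3
After op 3 (insert('y')): buffer="iiyycseiyoobociy" (len 16), cursors c1@4 c4@4 c2@9 c3@16, authorship 1414...22.....33
After op 4 (insert('l')): buffer="iiyyllcseiyloobociyl" (len 20), cursors c1@6 c4@6 c2@12 c3@20, authorship 141414...222.....333
After op 5 (insert('g')): buffer="iiyyllggcseiylgoobociylg" (len 24), cursors c1@8 c4@8 c2@15 c3@24, authorship 14141414...2222.....3333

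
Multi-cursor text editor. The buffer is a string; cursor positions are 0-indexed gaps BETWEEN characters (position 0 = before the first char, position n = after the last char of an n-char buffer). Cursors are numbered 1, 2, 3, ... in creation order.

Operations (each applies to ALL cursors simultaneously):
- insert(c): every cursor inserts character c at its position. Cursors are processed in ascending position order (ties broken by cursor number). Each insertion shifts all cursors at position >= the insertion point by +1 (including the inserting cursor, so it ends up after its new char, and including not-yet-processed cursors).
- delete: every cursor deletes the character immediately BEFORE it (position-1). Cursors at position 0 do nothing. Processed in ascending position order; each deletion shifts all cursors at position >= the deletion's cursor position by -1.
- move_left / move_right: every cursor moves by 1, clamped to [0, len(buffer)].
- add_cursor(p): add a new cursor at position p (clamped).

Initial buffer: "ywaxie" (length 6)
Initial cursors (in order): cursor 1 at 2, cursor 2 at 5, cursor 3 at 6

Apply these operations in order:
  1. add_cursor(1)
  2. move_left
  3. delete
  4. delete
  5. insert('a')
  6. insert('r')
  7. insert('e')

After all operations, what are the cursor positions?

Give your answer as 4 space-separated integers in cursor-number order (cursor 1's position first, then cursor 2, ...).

After op 1 (add_cursor(1)): buffer="ywaxie" (len 6), cursors c4@1 c1@2 c2@5 c3@6, authorship ......
After op 2 (move_left): buffer="ywaxie" (len 6), cursors c4@0 c1@1 c2@4 c3@5, authorship ......
After op 3 (delete): buffer="wae" (len 3), cursors c1@0 c4@0 c2@2 c3@2, authorship ...
After op 4 (delete): buffer="e" (len 1), cursors c1@0 c2@0 c3@0 c4@0, authorship .
After op 5 (insert('a')): buffer="aaaae" (len 5), cursors c1@4 c2@4 c3@4 c4@4, authorship 1234.
After op 6 (insert('r')): buffer="aaaarrrre" (len 9), cursors c1@8 c2@8 c3@8 c4@8, authorship 12341234.
After op 7 (insert('e')): buffer="aaaarrrreeeee" (len 13), cursors c1@12 c2@12 c3@12 c4@12, authorship 123412341234.

Answer: 12 12 12 12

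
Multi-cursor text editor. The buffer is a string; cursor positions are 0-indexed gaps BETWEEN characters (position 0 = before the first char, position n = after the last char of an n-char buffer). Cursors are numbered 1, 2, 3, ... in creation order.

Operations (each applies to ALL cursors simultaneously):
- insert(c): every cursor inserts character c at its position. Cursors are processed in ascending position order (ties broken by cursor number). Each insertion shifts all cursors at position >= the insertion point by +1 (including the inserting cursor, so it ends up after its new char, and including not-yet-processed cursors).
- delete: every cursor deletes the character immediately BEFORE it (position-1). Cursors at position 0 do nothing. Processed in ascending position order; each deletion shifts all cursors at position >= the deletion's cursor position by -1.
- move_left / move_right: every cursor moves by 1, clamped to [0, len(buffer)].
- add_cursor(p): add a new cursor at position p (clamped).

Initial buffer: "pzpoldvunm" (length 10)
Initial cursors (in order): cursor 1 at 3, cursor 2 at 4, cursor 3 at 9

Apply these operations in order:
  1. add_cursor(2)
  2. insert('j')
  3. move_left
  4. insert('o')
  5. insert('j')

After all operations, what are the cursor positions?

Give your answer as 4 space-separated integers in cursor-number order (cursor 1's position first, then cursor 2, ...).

After op 1 (add_cursor(2)): buffer="pzpoldvunm" (len 10), cursors c4@2 c1@3 c2@4 c3@9, authorship ..........
After op 2 (insert('j')): buffer="pzjpjojldvunjm" (len 14), cursors c4@3 c1@5 c2@7 c3@13, authorship ..4.1.2.....3.
After op 3 (move_left): buffer="pzjpjojldvunjm" (len 14), cursors c4@2 c1@4 c2@6 c3@12, authorship ..4.1.2.....3.
After op 4 (insert('o')): buffer="pzojpojoojldvunojm" (len 18), cursors c4@3 c1@6 c2@9 c3@16, authorship ..44.11.22.....33.
After op 5 (insert('j')): buffer="pzojjpojjoojjldvunojjm" (len 22), cursors c4@4 c1@8 c2@12 c3@20, authorship ..444.111.222.....333.

Answer: 8 12 20 4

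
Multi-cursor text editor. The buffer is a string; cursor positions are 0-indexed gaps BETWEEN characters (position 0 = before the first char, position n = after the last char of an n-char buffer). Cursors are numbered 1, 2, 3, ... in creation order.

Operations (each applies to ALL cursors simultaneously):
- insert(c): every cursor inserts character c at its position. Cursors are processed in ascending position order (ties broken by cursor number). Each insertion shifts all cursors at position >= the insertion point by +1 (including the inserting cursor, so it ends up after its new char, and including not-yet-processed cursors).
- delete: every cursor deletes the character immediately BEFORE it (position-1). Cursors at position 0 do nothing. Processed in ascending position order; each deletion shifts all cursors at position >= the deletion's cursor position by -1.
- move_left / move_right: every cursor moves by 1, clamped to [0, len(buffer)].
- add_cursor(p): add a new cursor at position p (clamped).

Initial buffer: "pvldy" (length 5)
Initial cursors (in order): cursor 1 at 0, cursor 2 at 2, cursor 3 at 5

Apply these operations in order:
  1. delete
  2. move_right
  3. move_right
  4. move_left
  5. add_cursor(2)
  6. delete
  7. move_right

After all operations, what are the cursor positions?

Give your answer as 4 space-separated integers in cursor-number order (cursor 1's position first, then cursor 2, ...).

After op 1 (delete): buffer="pld" (len 3), cursors c1@0 c2@1 c3@3, authorship ...
After op 2 (move_right): buffer="pld" (len 3), cursors c1@1 c2@2 c3@3, authorship ...
After op 3 (move_right): buffer="pld" (len 3), cursors c1@2 c2@3 c3@3, authorship ...
After op 4 (move_left): buffer="pld" (len 3), cursors c1@1 c2@2 c3@2, authorship ...
After op 5 (add_cursor(2)): buffer="pld" (len 3), cursors c1@1 c2@2 c3@2 c4@2, authorship ...
After op 6 (delete): buffer="d" (len 1), cursors c1@0 c2@0 c3@0 c4@0, authorship .
After op 7 (move_right): buffer="d" (len 1), cursors c1@1 c2@1 c3@1 c4@1, authorship .

Answer: 1 1 1 1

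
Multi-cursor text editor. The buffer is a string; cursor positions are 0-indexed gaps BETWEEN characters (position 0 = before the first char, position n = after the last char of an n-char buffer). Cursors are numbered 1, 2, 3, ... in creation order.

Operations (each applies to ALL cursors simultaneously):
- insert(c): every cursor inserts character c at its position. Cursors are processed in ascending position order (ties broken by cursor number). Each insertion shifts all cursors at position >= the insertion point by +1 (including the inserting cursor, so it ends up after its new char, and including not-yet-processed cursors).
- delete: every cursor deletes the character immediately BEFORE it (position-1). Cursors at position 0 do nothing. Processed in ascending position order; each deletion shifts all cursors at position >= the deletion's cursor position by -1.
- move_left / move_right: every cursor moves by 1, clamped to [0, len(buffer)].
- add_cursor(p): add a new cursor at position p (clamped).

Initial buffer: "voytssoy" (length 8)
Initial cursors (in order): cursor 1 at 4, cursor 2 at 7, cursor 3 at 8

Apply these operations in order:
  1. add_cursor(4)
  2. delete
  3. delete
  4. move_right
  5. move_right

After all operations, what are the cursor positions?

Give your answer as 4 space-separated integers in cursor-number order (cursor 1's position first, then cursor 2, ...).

After op 1 (add_cursor(4)): buffer="voytssoy" (len 8), cursors c1@4 c4@4 c2@7 c3@8, authorship ........
After op 2 (delete): buffer="voss" (len 4), cursors c1@2 c4@2 c2@4 c3@4, authorship ....
After op 3 (delete): buffer="" (len 0), cursors c1@0 c2@0 c3@0 c4@0, authorship 
After op 4 (move_right): buffer="" (len 0), cursors c1@0 c2@0 c3@0 c4@0, authorship 
After op 5 (move_right): buffer="" (len 0), cursors c1@0 c2@0 c3@0 c4@0, authorship 

Answer: 0 0 0 0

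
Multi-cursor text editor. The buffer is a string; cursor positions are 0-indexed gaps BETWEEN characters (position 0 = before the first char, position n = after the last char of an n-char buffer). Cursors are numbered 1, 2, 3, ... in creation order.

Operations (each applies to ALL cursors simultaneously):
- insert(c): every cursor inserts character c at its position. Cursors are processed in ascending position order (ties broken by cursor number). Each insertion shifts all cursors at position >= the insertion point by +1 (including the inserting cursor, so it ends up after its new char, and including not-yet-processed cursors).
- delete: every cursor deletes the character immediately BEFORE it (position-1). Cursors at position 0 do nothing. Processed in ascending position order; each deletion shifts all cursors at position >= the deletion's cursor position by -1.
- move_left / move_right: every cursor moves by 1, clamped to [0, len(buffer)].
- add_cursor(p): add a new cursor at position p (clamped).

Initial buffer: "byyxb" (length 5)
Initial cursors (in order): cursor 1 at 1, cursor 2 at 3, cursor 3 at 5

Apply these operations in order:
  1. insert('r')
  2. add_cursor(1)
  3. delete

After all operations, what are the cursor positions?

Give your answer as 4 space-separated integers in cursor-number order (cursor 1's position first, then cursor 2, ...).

After op 1 (insert('r')): buffer="bryyrxbr" (len 8), cursors c1@2 c2@5 c3@8, authorship .1..2..3
After op 2 (add_cursor(1)): buffer="bryyrxbr" (len 8), cursors c4@1 c1@2 c2@5 c3@8, authorship .1..2..3
After op 3 (delete): buffer="yyxb" (len 4), cursors c1@0 c4@0 c2@2 c3@4, authorship ....

Answer: 0 2 4 0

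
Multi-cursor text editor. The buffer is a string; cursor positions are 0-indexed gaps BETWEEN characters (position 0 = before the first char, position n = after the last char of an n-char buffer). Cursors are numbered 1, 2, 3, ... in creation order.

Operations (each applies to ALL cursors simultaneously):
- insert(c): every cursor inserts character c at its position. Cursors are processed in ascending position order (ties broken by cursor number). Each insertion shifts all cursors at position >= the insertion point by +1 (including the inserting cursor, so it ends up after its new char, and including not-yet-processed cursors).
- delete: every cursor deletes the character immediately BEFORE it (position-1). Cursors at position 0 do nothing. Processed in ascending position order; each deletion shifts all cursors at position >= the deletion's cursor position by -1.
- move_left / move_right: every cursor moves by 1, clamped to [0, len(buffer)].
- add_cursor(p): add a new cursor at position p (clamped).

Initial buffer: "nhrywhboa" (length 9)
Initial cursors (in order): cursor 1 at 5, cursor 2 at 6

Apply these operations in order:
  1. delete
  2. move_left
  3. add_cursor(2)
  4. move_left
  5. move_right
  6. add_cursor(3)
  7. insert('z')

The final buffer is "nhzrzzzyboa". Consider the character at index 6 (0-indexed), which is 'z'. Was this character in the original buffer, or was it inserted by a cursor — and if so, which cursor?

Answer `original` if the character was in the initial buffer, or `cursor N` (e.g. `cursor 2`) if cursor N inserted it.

Answer: cursor 4

Derivation:
After op 1 (delete): buffer="nhryboa" (len 7), cursors c1@4 c2@4, authorship .......
After op 2 (move_left): buffer="nhryboa" (len 7), cursors c1@3 c2@3, authorship .......
After op 3 (add_cursor(2)): buffer="nhryboa" (len 7), cursors c3@2 c1@3 c2@3, authorship .......
After op 4 (move_left): buffer="nhryboa" (len 7), cursors c3@1 c1@2 c2@2, authorship .......
After op 5 (move_right): buffer="nhryboa" (len 7), cursors c3@2 c1@3 c2@3, authorship .......
After op 6 (add_cursor(3)): buffer="nhryboa" (len 7), cursors c3@2 c1@3 c2@3 c4@3, authorship .......
After op 7 (insert('z')): buffer="nhzrzzzyboa" (len 11), cursors c3@3 c1@7 c2@7 c4@7, authorship ..3.124....
Authorship (.=original, N=cursor N): . . 3 . 1 2 4 . . . .
Index 6: author = 4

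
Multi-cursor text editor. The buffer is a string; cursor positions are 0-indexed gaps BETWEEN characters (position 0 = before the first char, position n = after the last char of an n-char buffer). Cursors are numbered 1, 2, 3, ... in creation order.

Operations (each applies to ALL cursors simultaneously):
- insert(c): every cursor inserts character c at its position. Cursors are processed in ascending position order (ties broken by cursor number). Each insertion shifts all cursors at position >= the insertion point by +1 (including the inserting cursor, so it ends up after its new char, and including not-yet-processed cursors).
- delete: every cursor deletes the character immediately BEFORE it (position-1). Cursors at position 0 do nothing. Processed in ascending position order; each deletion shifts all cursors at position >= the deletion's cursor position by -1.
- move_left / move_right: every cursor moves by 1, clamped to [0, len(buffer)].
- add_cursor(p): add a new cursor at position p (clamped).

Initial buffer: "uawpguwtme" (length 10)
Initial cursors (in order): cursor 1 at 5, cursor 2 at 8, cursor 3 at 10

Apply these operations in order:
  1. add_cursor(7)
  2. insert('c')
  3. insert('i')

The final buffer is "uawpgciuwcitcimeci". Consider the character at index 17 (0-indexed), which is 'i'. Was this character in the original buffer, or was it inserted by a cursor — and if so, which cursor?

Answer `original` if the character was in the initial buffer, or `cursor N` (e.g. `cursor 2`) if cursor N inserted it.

After op 1 (add_cursor(7)): buffer="uawpguwtme" (len 10), cursors c1@5 c4@7 c2@8 c3@10, authorship ..........
After op 2 (insert('c')): buffer="uawpgcuwctcmec" (len 14), cursors c1@6 c4@9 c2@11 c3@14, authorship .....1..4.2..3
After op 3 (insert('i')): buffer="uawpgciuwcitcimeci" (len 18), cursors c1@7 c4@11 c2@14 c3@18, authorship .....11..44.22..33
Authorship (.=original, N=cursor N): . . . . . 1 1 . . 4 4 . 2 2 . . 3 3
Index 17: author = 3

Answer: cursor 3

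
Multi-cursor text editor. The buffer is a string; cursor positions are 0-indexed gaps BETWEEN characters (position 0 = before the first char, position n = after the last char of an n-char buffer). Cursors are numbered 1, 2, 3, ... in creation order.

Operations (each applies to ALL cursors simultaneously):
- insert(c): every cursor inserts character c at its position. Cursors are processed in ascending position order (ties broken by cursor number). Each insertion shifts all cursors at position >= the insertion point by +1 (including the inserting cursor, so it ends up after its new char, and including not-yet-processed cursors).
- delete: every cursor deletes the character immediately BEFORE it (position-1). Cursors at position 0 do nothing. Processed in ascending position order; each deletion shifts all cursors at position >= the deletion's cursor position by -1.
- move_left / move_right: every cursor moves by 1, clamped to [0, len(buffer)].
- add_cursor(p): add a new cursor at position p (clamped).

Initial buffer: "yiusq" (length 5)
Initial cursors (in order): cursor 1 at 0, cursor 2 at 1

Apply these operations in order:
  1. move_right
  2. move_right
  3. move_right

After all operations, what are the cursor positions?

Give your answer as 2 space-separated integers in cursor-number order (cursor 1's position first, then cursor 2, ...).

Answer: 3 4

Derivation:
After op 1 (move_right): buffer="yiusq" (len 5), cursors c1@1 c2@2, authorship .....
After op 2 (move_right): buffer="yiusq" (len 5), cursors c1@2 c2@3, authorship .....
After op 3 (move_right): buffer="yiusq" (len 5), cursors c1@3 c2@4, authorship .....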